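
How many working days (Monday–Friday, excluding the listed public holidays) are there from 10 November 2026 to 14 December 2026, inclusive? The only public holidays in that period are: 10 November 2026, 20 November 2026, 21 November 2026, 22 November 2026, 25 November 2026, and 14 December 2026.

21 working days

10 November 2026 is a Tuesday.
That's 35 days from start to end, counting both.
35 = 7 × 5, so the span is exactly 5 full weeks.
Each full week contributes 5 weekdays (Mon–Fri): 5 × 5 = 25.
Holidays: 10 November 2026 (Tue); 20 November 2026 (Fri); 21 November 2026 (Sat); 22 November 2026 (Sun); 25 November 2026 (Wed); 14 December 2026 (Mon).
4 of the 6 holidays fall on weekdays; the rest are weekends and were already excluded.
Business days: 25 − 4 = 21.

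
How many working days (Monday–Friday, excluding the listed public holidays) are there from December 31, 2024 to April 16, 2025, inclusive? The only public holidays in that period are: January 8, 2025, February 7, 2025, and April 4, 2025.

December 31, 2024 is a Tuesday.
That's 107 days from start to end, counting both.
107 = 7 × 15 + 2, so there are 15 full weeks plus 2 extra days.
Each full week contributes 5 weekdays (Mon–Fri): 15 × 5 = 75.
The 2 extra days are Tuesday, Wednesday — 2 of them qualify.
Total: 75 + 2 = 77.
Holidays: January 8, 2025 (Wed); February 7, 2025 (Fri); April 4, 2025 (Fri).
All 3 holidays fall on weekdays, so subtract 3.
Business days: 77 − 3 = 74.

74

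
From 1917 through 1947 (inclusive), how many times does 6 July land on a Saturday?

Day of week of July 6 in each year:
1917: Fri, 1918: Sat ✓, 1919: Sun, 1920: Tue, 1921: Wed, 1922: Thu, 1923: Fri, 1924: Sun, 1925: Mon, 1926: Tue, 1927: Wed, 1928: Fri, 1929: Sat ✓, 1930: Sun, 1931: Mon, 1932: Wed, 1933: Thu, 1934: Fri, 1935: Sat ✓, 1936: Mon, 1937: Tue, 1938: Wed, 1939: Thu, 1940: Sat ✓, 1941: Sun, 1942: Mon, 1943: Tue, 1944: Thu, 1945: Fri, 1946: Sat ✓, 1947: Sun
Saturdays: 1918, 1929, 1935, 1940, 1946.

5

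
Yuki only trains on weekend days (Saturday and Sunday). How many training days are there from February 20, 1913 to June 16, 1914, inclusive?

138

February 20, 1913 is a Thursday.
From February 20, 1913 to June 16, 1914 is 482 days inclusive.
482 = 7 × 68 + 6, so there are 68 full weeks plus 6 extra days.
Each full week contributes 2 weekend days (Sat, Sun): 68 × 2 = 136.
The 6 extra days are Thursday, Friday, Saturday, Sunday, Monday, Tuesday — 2 of them qualify.
Total: 136 + 2 = 138.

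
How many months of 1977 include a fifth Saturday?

5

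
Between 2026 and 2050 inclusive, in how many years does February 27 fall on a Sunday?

4

Day of week of February 27 in each year:
2026: Fri, 2027: Sat, 2028: Sun ✓, 2029: Tue, 2030: Wed, 2031: Thu, 2032: Fri, 2033: Sun ✓, 2034: Mon, 2035: Tue, 2036: Wed, 2037: Fri, 2038: Sat, 2039: Sun ✓, 2040: Mon, 2041: Wed, 2042: Thu, 2043: Fri, 2044: Sat, 2045: Mon, 2046: Tue, 2047: Wed, 2048: Thu, 2049: Sat, 2050: Sun ✓
Sundays: 2028, 2033, 2039, 2050.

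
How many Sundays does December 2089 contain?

Dec 1, 2089 is a Thursday.
That's 31 days from start to end, counting both.
31 = 7 × 4 + 3, so there are 4 full weeks plus 3 extra days.
Each full week contributes one Sunday: 4 so far.
The 3 extra days are Thu, Fri, Sat — none qualify.
Total: 4 + 0 = 4.

4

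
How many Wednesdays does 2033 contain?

52

Jan 1, 2033 is a Saturday.
The range spans 365 days (inclusive of both endpoints).
365 = 7 × 52 + 1, so there are 52 full weeks plus 1 extra day.
Each full week contributes one Wednesday: 52 so far.
The 1 extra day is Saturday — none qualify.
Total: 52 + 0 = 52.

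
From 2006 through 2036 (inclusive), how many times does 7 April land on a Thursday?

Day of week of April 7 in each year:
2006: Fri, 2007: Sat, 2008: Mon, 2009: Tue, 2010: Wed, 2011: Thu ✓, 2012: Sat, 2013: Sun, 2014: Mon, 2015: Tue, 2016: Thu ✓, 2017: Fri, 2018: Sat, 2019: Sun, 2020: Tue, 2021: Wed, 2022: Thu ✓, 2023: Fri, 2024: Sun, 2025: Mon, 2026: Tue, 2027: Wed, 2028: Fri, 2029: Sat, 2030: Sun, 2031: Mon, 2032: Wed, 2033: Thu ✓, 2034: Fri, 2035: Sat, 2036: Mon
Thursdays: 2011, 2016, 2022, 2033.

4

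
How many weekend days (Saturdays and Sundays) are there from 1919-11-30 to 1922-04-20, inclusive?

249

1919-11-30 is a Sunday.
From 1919-11-30 to 1922-04-20 is 873 days inclusive.
873 = 7 × 124 + 5, so there are 124 full weeks plus 5 extra days.
Each full week contributes 2 weekend days (Sat, Sun): 124 × 2 = 248.
The 5 extra days are Sun, Mon, Tue, Wed, Thu — 1 of them qualifies.
Total: 248 + 1 = 249.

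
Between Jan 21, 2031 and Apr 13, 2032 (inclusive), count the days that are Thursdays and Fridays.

Jan 21, 2031 is a Tuesday.
From Jan 21, 2031 to Apr 13, 2032 is 449 days inclusive.
449 = 7 × 64 + 1, so there are 64 full weeks plus 1 extra day.
Each full week contributes 2 days from the set (Thu, Fri): 64 × 2 = 128.
The 1 extra day is Tue — none qualify.
Total: 128 + 0 = 128.

128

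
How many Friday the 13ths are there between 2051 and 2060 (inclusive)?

17

Friday-the-13ths by year:
2051: Jan, Oct
2052: Sep, Dec
2053: Jun
2054: Feb, Mar, Nov
2055: Aug
2056: Oct
2057: Apr, Jul
2058: Sep, Dec
2059: Jun
2060: Feb, Aug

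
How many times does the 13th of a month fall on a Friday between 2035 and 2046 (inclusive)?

22

Friday-the-13ths by year:
2035: Apr, Jul
2036: Jun
2037: Feb, Mar, Nov
2038: Aug
2039: May
2040: Jan, Apr, Jul
2041: Sep, Dec
2042: Jun
2043: Feb, Mar, Nov
2044: May
2045: Jan, Oct
2046: Apr, Jul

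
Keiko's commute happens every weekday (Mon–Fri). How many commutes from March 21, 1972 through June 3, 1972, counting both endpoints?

March 21, 1972 is a Tuesday.
That's 75 days from start to end, counting both.
75 = 7 × 10 + 5, so there are 10 full weeks plus 5 extra days.
Each full week contributes 5 weekdays (Mon–Fri): 10 × 5 = 50.
The 5 extra days are Tue, Wed, Thu, Fri, Sat — 4 of them qualify.
Total: 50 + 4 = 54.

54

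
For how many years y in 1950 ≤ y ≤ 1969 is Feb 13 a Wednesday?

3

Day of week of February 13 in each year:
1950: Mon, 1951: Tue, 1952: Wed ✓, 1953: Fri, 1954: Sat, 1955: Sun, 1956: Mon, 1957: Wed ✓, 1958: Thu, 1959: Fri, 1960: Sat, 1961: Mon, 1962: Tue, 1963: Wed ✓, 1964: Thu, 1965: Sat, 1966: Sun, 1967: Mon, 1968: Tue, 1969: Thu
Wednesdays: 1952, 1957, 1963.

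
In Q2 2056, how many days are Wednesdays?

Apr 1, 2056 is a Saturday.
The range spans 91 days (inclusive of both endpoints).
91 = 7 × 13, so the span is exactly 13 full weeks.
Each full week contributes one Wednesday: 13 so far.

13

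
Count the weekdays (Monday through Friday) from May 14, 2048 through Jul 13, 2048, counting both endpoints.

43

May 14, 2048 is a Thursday.
The range spans 61 days (inclusive of both endpoints).
61 = 7 × 8 + 5, so there are 8 full weeks plus 5 extra days.
Each full week contributes 5 weekdays (Mon–Fri): 8 × 5 = 40.
The 5 extra days are Thursday, Friday, Saturday, Sunday, Monday — 3 of them qualify.
Total: 40 + 3 = 43.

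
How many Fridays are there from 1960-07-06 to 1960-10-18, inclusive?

1960-07-06 is a Wednesday.
That's 105 days from start to end, counting both.
105 = 7 × 15, so the span is exactly 15 full weeks.
Each full week contributes one Friday: 15 so far.
Total: 15.

15 Fridays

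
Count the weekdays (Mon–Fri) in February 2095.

20 weekdays

1 February 2095 is a Tuesday.
That's 28 days from start to end, counting both.
28 = 7 × 4, so the span is exactly 4 full weeks.
Each full week contributes 5 weekdays (Mon–Fri): 4 × 5 = 20.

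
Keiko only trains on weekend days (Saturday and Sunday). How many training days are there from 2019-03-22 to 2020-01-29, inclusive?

2019-03-22 is a Friday.
From 2019-03-22 to 2020-01-29 is 314 days inclusive.
314 = 7 × 44 + 6, so there are 44 full weeks plus 6 extra days.
Each full week contributes 2 weekend days (Sat, Sun): 44 × 2 = 88.
The 6 extra days are Friday, Saturday, Sunday, Monday, Tuesday, Wednesday — 2 of them qualify.
Total: 88 + 2 = 90.

90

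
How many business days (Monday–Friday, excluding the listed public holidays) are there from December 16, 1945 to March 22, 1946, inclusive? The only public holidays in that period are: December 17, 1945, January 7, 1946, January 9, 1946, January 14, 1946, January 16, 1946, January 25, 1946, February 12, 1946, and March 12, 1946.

December 16, 1945 is a Sunday.
That's 97 days from start to end, counting both.
97 = 7 × 13 + 6, so there are 13 full weeks plus 6 extra days.
Each full week contributes 5 weekdays (Mon–Fri): 13 × 5 = 65.
The 6 extra days are Sun, Mon, Tue, Wed, Thu, Fri — 5 of them qualify.
Total: 65 + 5 = 70.
Holidays: December 17, 1945 (Mon); January 7, 1946 (Mon); January 9, 1946 (Wed); January 14, 1946 (Mon); January 16, 1946 (Wed); January 25, 1946 (Fri); February 12, 1946 (Tue); March 12, 1946 (Tue).
All 8 holidays fall on weekdays, so subtract 8.
Business days: 70 − 8 = 62.

62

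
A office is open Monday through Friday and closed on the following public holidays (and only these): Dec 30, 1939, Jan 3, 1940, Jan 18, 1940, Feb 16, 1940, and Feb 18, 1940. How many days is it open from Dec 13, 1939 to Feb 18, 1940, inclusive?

Dec 13, 1939 is a Wednesday.
The range spans 68 days (inclusive of both endpoints).
68 = 7 × 9 + 5, so there are 9 full weeks plus 5 extra days.
Each full week contributes 5 weekdays (Mon–Fri): 9 × 5 = 45.
The 5 extra days are Wed, Thu, Fri, Sat, Sun — 3 of them qualify.
Total: 45 + 3 = 48.
Holidays: Dec 30, 1939 (Sat); Jan 3, 1940 (Wed); Jan 18, 1940 (Thu); Feb 16, 1940 (Fri); Feb 18, 1940 (Sun).
3 of the 5 holidays fall on weekdays; the rest are weekends and were already excluded.
Business days: 48 − 3 = 45.

45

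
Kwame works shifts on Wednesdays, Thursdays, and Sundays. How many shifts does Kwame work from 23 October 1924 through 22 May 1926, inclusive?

247

23 October 1924 is a Thursday.
The range spans 577 days (inclusive of both endpoints).
577 = 7 × 82 + 3, so there are 82 full weeks plus 3 extra days.
Each full week contributes 3 days from the set (Wed, Thu, Sun): 82 × 3 = 246.
The 3 extra days are Thursday, Friday, Saturday — 1 of them qualifies.
Total: 246 + 1 = 247.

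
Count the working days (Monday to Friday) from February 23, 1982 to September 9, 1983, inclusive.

February 23, 1982 is a Tuesday.
That's 564 days from start to end, counting both.
564 = 7 × 80 + 4, so there are 80 full weeks plus 4 extra days.
Each full week contributes 5 weekdays (Mon–Fri): 80 × 5 = 400.
The 4 extra days are Tue, Wed, Thu, Fri — 4 of them qualify.
Total: 400 + 4 = 404.

404 weekdays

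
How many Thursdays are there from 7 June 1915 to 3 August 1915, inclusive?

7 June 1915 is a Monday.
The range spans 58 days (inclusive of both endpoints).
58 = 7 × 8 + 2, so there are 8 full weeks plus 2 extra days.
Each full week contributes one Thursday: 8 so far.
The 2 extra days are Monday, Tuesday — none qualify.
Total: 8 + 0 = 8.

8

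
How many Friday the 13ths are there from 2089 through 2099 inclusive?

20

Friday-the-13ths by year:
2089: May
2090: Jan, Oct
2091: Apr, Jul
2092: Jun
2093: Feb, Mar, Nov
2094: Aug
2095: May
2096: Jan, Apr, Jul
2097: Sep, Dec
2098: Jun
2099: Feb, Mar, Nov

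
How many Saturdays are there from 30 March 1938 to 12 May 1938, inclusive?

30 March 1938 is a Wednesday.
The range spans 44 days (inclusive of both endpoints).
44 = 7 × 6 + 2, so there are 6 full weeks plus 2 extra days.
Each full week contributes one Saturday: 6 so far.
The 2 extra days are Wednesday, Thursday — none qualify.
Total: 6 + 0 = 6.

6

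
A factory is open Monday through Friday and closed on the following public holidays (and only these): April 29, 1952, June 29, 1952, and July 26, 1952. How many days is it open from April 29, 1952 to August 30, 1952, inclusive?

88 business days

April 29, 1952 is a Tuesday.
From April 29, 1952 to August 30, 1952 is 124 days inclusive.
124 = 7 × 17 + 5, so there are 17 full weeks plus 5 extra days.
Each full week contributes 5 weekdays (Mon–Fri): 17 × 5 = 85.
The 5 extra days are Tuesday, Wednesday, Thursday, Friday, Saturday — 4 of them qualify.
Total: 85 + 4 = 89.
Holidays: April 29, 1952 (Tue); June 29, 1952 (Sun); July 26, 1952 (Sat).
1 of the 3 holidays fall on weekdays; the rest are weekends and were already excluded.
Business days: 89 − 1 = 88.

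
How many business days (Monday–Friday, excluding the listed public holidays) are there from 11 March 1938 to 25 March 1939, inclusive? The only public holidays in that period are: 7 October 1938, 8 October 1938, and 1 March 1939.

269

11 March 1938 is a Friday.
From 11 March 1938 to 25 March 1939 is 380 days inclusive.
380 = 7 × 54 + 2, so there are 54 full weeks plus 2 extra days.
Each full week contributes 5 weekdays (Mon–Fri): 54 × 5 = 270.
The 2 extra days are Fri, Sat — 1 of them qualifies.
Total: 270 + 1 = 271.
Holidays: 7 October 1938 (Fri); 8 October 1938 (Sat); 1 March 1939 (Wed).
2 of the 3 holidays fall on weekdays; the rest are weekends and were already excluded.
Business days: 271 − 2 = 269.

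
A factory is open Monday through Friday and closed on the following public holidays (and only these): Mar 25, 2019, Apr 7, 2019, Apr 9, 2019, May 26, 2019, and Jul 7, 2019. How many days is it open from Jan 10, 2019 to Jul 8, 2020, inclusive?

388

Jan 10, 2019 is a Thursday.
The range spans 546 days (inclusive of both endpoints).
546 = 7 × 78, so the span is exactly 78 full weeks.
Each full week contributes 5 weekdays (Mon–Fri): 78 × 5 = 390.
Total: 390.
Holidays: Mar 25, 2019 (Mon); Apr 7, 2019 (Sun); Apr 9, 2019 (Tue); May 26, 2019 (Sun); Jul 7, 2019 (Sun).
2 of the 5 holidays fall on weekdays; the rest are weekends and were already excluded.
Business days: 390 − 2 = 388.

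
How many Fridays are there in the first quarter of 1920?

January 1, 1920 is a Thursday.
From January 1, 1920 to March 31, 1920 is 91 days inclusive.
91 = 7 × 13, so the span is exactly 13 full weeks.
Each full week contributes one Friday: 13 so far.

13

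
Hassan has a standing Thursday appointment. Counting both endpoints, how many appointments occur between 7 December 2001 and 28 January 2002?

7 December 2001 is a Friday.
From 7 December 2001 to 28 January 2002 is 53 days inclusive.
53 = 7 × 7 + 4, so there are 7 full weeks plus 4 extra days.
Each full week contributes one Thursday: 7 so far.
The 4 extra days are Fri, Sat, Sun, Mon — none qualify.
Total: 7 + 0 = 7.

7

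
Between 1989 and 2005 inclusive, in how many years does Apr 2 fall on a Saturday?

2

Day of week of April 2 in each year:
1989: Sun, 1990: Mon, 1991: Tue, 1992: Thu, 1993: Fri, 1994: Sat ✓, 1995: Sun, 1996: Tue, 1997: Wed, 1998: Thu, 1999: Fri, 2000: Sun, 2001: Mon, 2002: Tue, 2003: Wed, 2004: Fri, 2005: Sat ✓
Saturdays: 1994, 2005.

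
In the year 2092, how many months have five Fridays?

A month has five Fridays exactly when Friday falls within its first (length − 28) days.
Jan: 31 days, starts Tue → 5 of Tue, Wed, Thu
Feb: 29 days, starts Fri → 5 of Fri ✓
Mar: 31 days, starts Sat → 5 of Sat, Sun, Mon
Apr: 30 days, starts Tue → 5 of Tue, Wed
May: 31 days, starts Thu → 5 of Thu, Fri, Sat ✓
Jun: 30 days, starts Sun → 5 of Sun, Mon
Jul: 31 days, starts Tue → 5 of Tue, Wed, Thu
Aug: 31 days, starts Fri → 5 of Fri, Sat, Sun ✓
Sep: 30 days, starts Mon → 5 of Mon, Tue
Oct: 31 days, starts Wed → 5 of Wed, Thu, Fri ✓
Nov: 30 days, starts Sat → 5 of Sat, Sun
Dec: 31 days, starts Mon → 5 of Mon, Tue, Wed
Months with five Fridays: Feb, May, Aug, Oct.

4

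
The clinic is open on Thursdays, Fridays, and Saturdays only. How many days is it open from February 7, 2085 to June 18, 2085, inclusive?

February 7, 2085 is a Wednesday.
The range spans 132 days (inclusive of both endpoints).
132 = 7 × 18 + 6, so there are 18 full weeks plus 6 extra days.
Each full week contributes 3 days from the set (Thu, Fri, Sat): 18 × 3 = 54.
The 6 extra days are Wed, Thu, Fri, Sat, Sun, Mon — 3 of them qualify.
Total: 54 + 3 = 57.

57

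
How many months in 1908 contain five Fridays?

4

A month has five Fridays exactly when Friday falls within its first (length − 28) days.
Jan: 31 days, starts Wed → 5 of Wed, Thu, Fri ✓
Feb: 29 days, starts Sat → 5 of Sat
Mar: 31 days, starts Sun → 5 of Sun, Mon, Tue
Apr: 30 days, starts Wed → 5 of Wed, Thu
May: 31 days, starts Fri → 5 of Fri, Sat, Sun ✓
Jun: 30 days, starts Mon → 5 of Mon, Tue
Jul: 31 days, starts Wed → 5 of Wed, Thu, Fri ✓
Aug: 31 days, starts Sat → 5 of Sat, Sun, Mon
Sep: 30 days, starts Tue → 5 of Tue, Wed
Oct: 31 days, starts Thu → 5 of Thu, Fri, Sat ✓
Nov: 30 days, starts Sun → 5 of Sun, Mon
Dec: 31 days, starts Tue → 5 of Tue, Wed, Thu
Months with five Fridays: Jan, May, Jul, Oct.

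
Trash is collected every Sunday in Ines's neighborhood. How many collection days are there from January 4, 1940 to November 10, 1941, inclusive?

97 Sundays

January 4, 1940 is a Thursday.
That's 677 days from start to end, counting both.
677 = 7 × 96 + 5, so there are 96 full weeks plus 5 extra days.
Each full week contributes one Sunday: 96 so far.
The 5 extra days are Thursday, Friday, Saturday, Sunday, Monday — 1 of them qualifies.
Total: 96 + 1 = 97.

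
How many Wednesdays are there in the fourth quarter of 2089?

13

1 October 2089 is a Saturday.
From 1 October 2089 to 31 December 2089 is 92 days inclusive.
92 = 7 × 13 + 1, so there are 13 full weeks plus 1 extra day.
Each full week contributes one Wednesday: 13 so far.
The 1 extra day is Sat — none qualify.
Total: 13 + 0 = 13.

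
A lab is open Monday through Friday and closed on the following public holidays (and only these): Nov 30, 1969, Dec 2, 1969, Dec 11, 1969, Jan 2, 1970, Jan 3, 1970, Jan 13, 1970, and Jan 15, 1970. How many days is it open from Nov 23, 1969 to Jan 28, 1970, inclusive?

Nov 23, 1969 is a Sunday.
That's 67 days from start to end, counting both.
67 = 7 × 9 + 4, so there are 9 full weeks plus 4 extra days.
Each full week contributes 5 weekdays (Mon–Fri): 9 × 5 = 45.
The 4 extra days are Sunday, Monday, Tuesday, Wednesday — 3 of them qualify.
Total: 45 + 3 = 48.
Holidays: Nov 30, 1969 (Sun); Dec 2, 1969 (Tue); Dec 11, 1969 (Thu); Jan 2, 1970 (Fri); Jan 3, 1970 (Sat); Jan 13, 1970 (Tue); Jan 15, 1970 (Thu).
5 of the 7 holidays fall on weekdays; the rest are weekends and were already excluded.
Business days: 48 − 5 = 43.

43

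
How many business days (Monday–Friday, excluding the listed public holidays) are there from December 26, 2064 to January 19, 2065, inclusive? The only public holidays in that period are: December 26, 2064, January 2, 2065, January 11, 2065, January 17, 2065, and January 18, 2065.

15

December 26, 2064 is a Friday.
That's 25 days from start to end, counting both.
25 = 7 × 3 + 4, so there are 3 full weeks plus 4 extra days.
Each full week contributes 5 weekdays (Mon–Fri): 3 × 5 = 15.
The 4 extra days are Fri, Sat, Sun, Mon — 2 of them qualify.
Total: 15 + 2 = 17.
Holidays: December 26, 2064 (Fri); January 2, 2065 (Fri); January 11, 2065 (Sun); January 17, 2065 (Sat); January 18, 2065 (Sun).
2 of the 5 holidays fall on weekdays; the rest are weekends and were already excluded.
Business days: 17 − 2 = 15.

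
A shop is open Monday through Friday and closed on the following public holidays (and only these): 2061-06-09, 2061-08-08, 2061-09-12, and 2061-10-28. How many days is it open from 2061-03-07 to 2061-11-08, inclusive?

2061-03-07 is a Monday.
From 2061-03-07 to 2061-11-08 is 247 days inclusive.
247 = 7 × 35 + 2, so there are 35 full weeks plus 2 extra days.
Each full week contributes 5 weekdays (Mon–Fri): 35 × 5 = 175.
The 2 extra days are Monday, Tuesday — 2 of them qualify.
Total: 175 + 2 = 177.
Holidays: 2061-06-09 (Thu); 2061-08-08 (Mon); 2061-09-12 (Mon); 2061-10-28 (Fri).
All 4 holidays fall on weekdays, so subtract 4.
Business days: 177 − 4 = 173.

173 working days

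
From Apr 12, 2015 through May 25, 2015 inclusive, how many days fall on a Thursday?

6

Apr 12, 2015 is a Sunday.
From Apr 12, 2015 to May 25, 2015 is 44 days inclusive.
44 = 7 × 6 + 2, so there are 6 full weeks plus 2 extra days.
Each full week contributes one Thursday: 6 so far.
The 2 extra days are Sunday, Monday — none qualify.
Total: 6 + 0 = 6.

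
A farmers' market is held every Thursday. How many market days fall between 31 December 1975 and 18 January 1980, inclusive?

31 December 1975 is a Wednesday.
That's 1480 days from start to end, counting both.
1480 = 7 × 211 + 3, so there are 211 full weeks plus 3 extra days.
Each full week contributes one Thursday: 211 so far.
The 3 extra days are Wednesday, Thursday, Friday — 1 of them qualifies.
Total: 211 + 1 = 212.

212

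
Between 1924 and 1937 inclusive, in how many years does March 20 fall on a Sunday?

2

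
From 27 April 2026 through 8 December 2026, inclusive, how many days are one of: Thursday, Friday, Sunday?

96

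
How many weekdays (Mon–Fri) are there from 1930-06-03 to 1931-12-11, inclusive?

1930-06-03 is a Tuesday.
That's 557 days from start to end, counting both.
557 = 7 × 79 + 4, so there are 79 full weeks plus 4 extra days.
Each full week contributes 5 weekdays (Mon–Fri): 79 × 5 = 395.
The 4 extra days are Tue, Wed, Thu, Fri — 4 of them qualify.
Total: 395 + 4 = 399.

399 weekdays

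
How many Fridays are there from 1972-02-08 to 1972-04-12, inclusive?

1972-02-08 is a Tuesday.
From 1972-02-08 to 1972-04-12 is 65 days inclusive.
65 = 7 × 9 + 2, so there are 9 full weeks plus 2 extra days.
Each full week contributes one Friday: 9 so far.
The 2 extra days are Tue, Wed — none qualify.
Total: 9 + 0 = 9.

9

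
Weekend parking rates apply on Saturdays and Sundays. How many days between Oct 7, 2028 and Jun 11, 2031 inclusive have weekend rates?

Oct 7, 2028 is a Saturday.
That's 978 days from start to end, counting both.
978 = 7 × 139 + 5, so there are 139 full weeks plus 5 extra days.
Each full week contributes 2 weekend days (Sat, Sun): 139 × 2 = 278.
The 5 extra days are Saturday, Sunday, Monday, Tuesday, Wednesday — 2 of them qualify.
Total: 278 + 2 = 280.

280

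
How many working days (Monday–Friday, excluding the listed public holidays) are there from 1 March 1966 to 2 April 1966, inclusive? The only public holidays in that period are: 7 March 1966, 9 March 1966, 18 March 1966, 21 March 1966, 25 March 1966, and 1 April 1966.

1 March 1966 is a Tuesday.
The range spans 33 days (inclusive of both endpoints).
33 = 7 × 4 + 5, so there are 4 full weeks plus 5 extra days.
Each full week contributes 5 weekdays (Mon–Fri): 4 × 5 = 20.
The 5 extra days are Tue, Wed, Thu, Fri, Sat — 4 of them qualify.
Total: 20 + 4 = 24.
Holidays: 7 March 1966 (Mon); 9 March 1966 (Wed); 18 March 1966 (Fri); 21 March 1966 (Mon); 25 March 1966 (Fri); 1 April 1966 (Fri).
All 6 holidays fall on weekdays, so subtract 6.
Business days: 24 − 6 = 18.

18 working days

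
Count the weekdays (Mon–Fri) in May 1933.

23

1 May 1933 is a Monday.
From 1 May 1933 to 31 May 1933 is 31 days inclusive.
31 = 7 × 4 + 3, so there are 4 full weeks plus 3 extra days.
Each full week contributes 5 weekdays (Mon–Fri): 4 × 5 = 20.
The 3 extra days are Mon, Tue, Wed — 3 of them qualify.
Total: 20 + 3 = 23.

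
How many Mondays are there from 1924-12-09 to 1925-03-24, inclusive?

1924-12-09 is a Tuesday.
The range spans 106 days (inclusive of both endpoints).
106 = 7 × 15 + 1, so there are 15 full weeks plus 1 extra day.
Each full week contributes one Monday: 15 so far.
The 1 extra day is Tuesday — none qualify.
Total: 15 + 0 = 15.

15 Mondays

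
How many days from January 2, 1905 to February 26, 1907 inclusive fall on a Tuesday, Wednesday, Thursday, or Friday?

January 2, 1905 is a Monday.
That's 786 days from start to end, counting both.
786 = 7 × 112 + 2, so there are 112 full weeks plus 2 extra days.
Each full week contributes 4 days from the set (Tue, Wed, Thu, Fri): 112 × 4 = 448.
The 2 extra days are Mon, Tue — 1 of them qualifies.
Total: 448 + 1 = 449.

449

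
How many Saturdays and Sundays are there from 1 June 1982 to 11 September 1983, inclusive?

134

1 June 1982 is a Tuesday.
From 1 June 1982 to 11 September 1983 is 468 days inclusive.
468 = 7 × 66 + 6, so there are 66 full weeks plus 6 extra days.
Each full week contributes 2 weekend days (Sat, Sun): 66 × 2 = 132.
The 6 extra days are Tue, Wed, Thu, Fri, Sat, Sun — 2 of them qualify.
Total: 132 + 2 = 134.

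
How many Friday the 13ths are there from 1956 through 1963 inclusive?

16

Friday-the-13ths by year:
1956: Jan, Apr, Jul
1957: Sep, Dec
1958: Jun
1959: Feb, Mar, Nov
1960: May
1961: Jan, Oct
1962: Apr, Jul
1963: Sep, Dec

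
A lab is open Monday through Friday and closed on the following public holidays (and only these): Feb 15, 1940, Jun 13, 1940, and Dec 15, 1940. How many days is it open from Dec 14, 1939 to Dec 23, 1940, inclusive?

266 business days

Dec 14, 1939 is a Thursday.
From Dec 14, 1939 to Dec 23, 1940 is 376 days inclusive.
376 = 7 × 53 + 5, so there are 53 full weeks plus 5 extra days.
Each full week contributes 5 weekdays (Mon–Fri): 53 × 5 = 265.
The 5 extra days are Thursday, Friday, Saturday, Sunday, Monday — 3 of them qualify.
Total: 265 + 3 = 268.
Holidays: Feb 15, 1940 (Thu); Jun 13, 1940 (Thu); Dec 15, 1940 (Sun).
2 of the 3 holidays fall on weekdays; the rest are weekends and were already excluded.
Business days: 268 − 2 = 266.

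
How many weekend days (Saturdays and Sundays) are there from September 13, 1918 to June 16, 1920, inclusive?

September 13, 1918 is a Friday.
That's 643 days from start to end, counting both.
643 = 7 × 91 + 6, so there are 91 full weeks plus 6 extra days.
Each full week contributes 2 weekend days (Sat, Sun): 91 × 2 = 182.
The 6 extra days are Friday, Saturday, Sunday, Monday, Tuesday, Wednesday — 2 of them qualify.
Total: 182 + 2 = 184.

184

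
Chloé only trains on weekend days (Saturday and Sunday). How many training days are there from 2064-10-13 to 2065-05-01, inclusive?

56

2064-10-13 is a Monday.
The range spans 201 days (inclusive of both endpoints).
201 = 7 × 28 + 5, so there are 28 full weeks plus 5 extra days.
Each full week contributes 2 weekend days (Sat, Sun): 28 × 2 = 56.
The 5 extra days are Monday, Tuesday, Wednesday, Thursday, Friday — none qualify.
Total: 56 + 0 = 56.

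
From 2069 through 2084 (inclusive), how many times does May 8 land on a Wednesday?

3

Day of week of May 8 in each year:
2069: Wed ✓, 2070: Thu, 2071: Fri, 2072: Sun, 2073: Mon, 2074: Tue, 2075: Wed ✓, 2076: Fri, 2077: Sat, 2078: Sun, 2079: Mon, 2080: Wed ✓, 2081: Thu, 2082: Fri, 2083: Sat, 2084: Mon
Wednesdays: 2069, 2075, 2080.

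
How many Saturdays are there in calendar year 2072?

53

January 1, 2072 is a Friday.
From January 1, 2072 to December 31, 2072 is 366 days inclusive.
366 = 7 × 52 + 2, so there are 52 full weeks plus 2 extra days.
Each full week contributes one Saturday: 52 so far.
The 2 extra days are Fri, Sat — 1 of them qualifies.
Total: 52 + 1 = 53.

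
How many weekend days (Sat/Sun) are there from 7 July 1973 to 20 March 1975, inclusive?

7 July 1973 is a Saturday.
The range spans 622 days (inclusive of both endpoints).
622 = 7 × 88 + 6, so there are 88 full weeks plus 6 extra days.
Each full week contributes 2 weekend days (Sat, Sun): 88 × 2 = 176.
The 6 extra days are Saturday, Sunday, Monday, Tuesday, Wednesday, Thursday — 2 of them qualify.
Total: 176 + 2 = 178.

178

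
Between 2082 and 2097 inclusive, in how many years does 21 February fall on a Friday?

1

Day of week of February 21 in each year:
2082: Sat, 2083: Sun, 2084: Mon, 2085: Wed, 2086: Thu, 2087: Fri ✓, 2088: Sat, 2089: Mon, 2090: Tue, 2091: Wed, 2092: Thu, 2093: Sat, 2094: Sun, 2095: Mon, 2096: Tue, 2097: Thu
Fridays: 2087.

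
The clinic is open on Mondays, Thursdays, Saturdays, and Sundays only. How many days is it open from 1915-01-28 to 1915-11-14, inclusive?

1915-01-28 is a Thursday.
From 1915-01-28 to 1915-11-14 is 291 days inclusive.
291 = 7 × 41 + 4, so there are 41 full weeks plus 4 extra days.
Each full week contributes 4 days from the set (Mon, Thu, Sat, Sun): 41 × 4 = 164.
The 4 extra days are Thursday, Friday, Saturday, Sunday — 3 of them qualify.
Total: 164 + 3 = 167.

167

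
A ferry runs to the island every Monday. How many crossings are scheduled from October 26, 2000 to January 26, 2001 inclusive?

October 26, 2000 is a Thursday.
From October 26, 2000 to January 26, 2001 is 93 days inclusive.
93 = 7 × 13 + 2, so there are 13 full weeks plus 2 extra days.
Each full week contributes one Monday: 13 so far.
The 2 extra days are Thu, Fri — none qualify.
Total: 13 + 0 = 13.

13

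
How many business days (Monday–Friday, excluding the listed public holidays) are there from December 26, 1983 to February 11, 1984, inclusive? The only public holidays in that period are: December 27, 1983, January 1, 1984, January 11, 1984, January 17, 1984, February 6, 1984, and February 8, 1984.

December 26, 1983 is a Monday.
The range spans 48 days (inclusive of both endpoints).
48 = 7 × 6 + 6, so there are 6 full weeks plus 6 extra days.
Each full week contributes 5 weekdays (Mon–Fri): 6 × 5 = 30.
The 6 extra days are Mon, Tue, Wed, Thu, Fri, Sat — 5 of them qualify.
Total: 30 + 5 = 35.
Holidays: December 27, 1983 (Tue); January 1, 1984 (Sun); January 11, 1984 (Wed); January 17, 1984 (Tue); February 6, 1984 (Mon); February 8, 1984 (Wed).
5 of the 6 holidays fall on weekdays; the rest are weekends and were already excluded.
Business days: 35 − 5 = 30.

30 business days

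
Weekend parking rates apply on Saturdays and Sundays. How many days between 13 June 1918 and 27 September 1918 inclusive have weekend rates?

30

13 June 1918 is a Thursday.
That's 107 days from start to end, counting both.
107 = 7 × 15 + 2, so there are 15 full weeks plus 2 extra days.
Each full week contributes 2 weekend days (Sat, Sun): 15 × 2 = 30.
The 2 extra days are Thursday, Friday — none qualify.
Total: 30 + 0 = 30.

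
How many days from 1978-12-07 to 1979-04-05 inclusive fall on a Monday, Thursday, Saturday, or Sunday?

1978-12-07 is a Thursday.
That's 120 days from start to end, counting both.
120 = 7 × 17 + 1, so there are 17 full weeks plus 1 extra day.
Each full week contributes 4 days from the set (Mon, Thu, Sat, Sun): 17 × 4 = 68.
The 1 extra day is Thursday — 1 of them qualifies.
Total: 68 + 1 = 69.

69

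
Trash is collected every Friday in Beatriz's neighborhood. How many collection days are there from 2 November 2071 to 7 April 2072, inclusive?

22 Fridays

2 November 2071 is a Monday.
That's 158 days from start to end, counting both.
158 = 7 × 22 + 4, so there are 22 full weeks plus 4 extra days.
Each full week contributes one Friday: 22 so far.
The 4 extra days are Monday, Tuesday, Wednesday, Thursday — none qualify.
Total: 22 + 0 = 22.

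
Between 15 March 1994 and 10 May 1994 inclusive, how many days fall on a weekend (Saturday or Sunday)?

15 March 1994 is a Tuesday.
The range spans 57 days (inclusive of both endpoints).
57 = 7 × 8 + 1, so there are 8 full weeks plus 1 extra day.
Each full week contributes 2 weekend days (Sat, Sun): 8 × 2 = 16.
The 1 extra day is Tuesday — none qualify.
Total: 16 + 0 = 16.

16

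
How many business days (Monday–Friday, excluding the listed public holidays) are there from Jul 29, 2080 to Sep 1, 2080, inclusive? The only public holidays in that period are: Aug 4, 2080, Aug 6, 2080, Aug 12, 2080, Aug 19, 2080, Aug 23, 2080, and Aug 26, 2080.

Jul 29, 2080 is a Monday.
The range spans 35 days (inclusive of both endpoints).
35 = 7 × 5, so the span is exactly 5 full weeks.
Each full week contributes 5 weekdays (Mon–Fri): 5 × 5 = 25.
Total: 25.
Holidays: Aug 4, 2080 (Sun); Aug 6, 2080 (Tue); Aug 12, 2080 (Mon); Aug 19, 2080 (Mon); Aug 23, 2080 (Fri); Aug 26, 2080 (Mon).
5 of the 6 holidays fall on weekdays; the rest are weekends and were already excluded.
Business days: 25 − 5 = 20.

20 business days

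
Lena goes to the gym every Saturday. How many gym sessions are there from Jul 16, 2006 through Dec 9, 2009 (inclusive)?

Jul 16, 2006 is a Sunday.
The range spans 1243 days (inclusive of both endpoints).
1243 = 7 × 177 + 4, so there are 177 full weeks plus 4 extra days.
Each full week contributes one Saturday: 177 so far.
The 4 extra days are Sunday, Monday, Tuesday, Wednesday — none qualify.
Total: 177 + 0 = 177.

177 Saturdays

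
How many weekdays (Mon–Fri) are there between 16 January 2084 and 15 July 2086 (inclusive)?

651

16 January 2084 is a Sunday.
From 16 January 2084 to 15 July 2086 is 912 days inclusive.
912 = 7 × 130 + 2, so there are 130 full weeks plus 2 extra days.
Each full week contributes 5 weekdays (Mon–Fri): 130 × 5 = 650.
The 2 extra days are Sunday, Monday — 1 of them qualifies.
Total: 650 + 1 = 651.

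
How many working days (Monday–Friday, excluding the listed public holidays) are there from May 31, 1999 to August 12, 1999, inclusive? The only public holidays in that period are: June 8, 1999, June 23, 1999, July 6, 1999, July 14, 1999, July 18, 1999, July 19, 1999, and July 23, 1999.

May 31, 1999 is a Monday.
The range spans 74 days (inclusive of both endpoints).
74 = 7 × 10 + 4, so there are 10 full weeks plus 4 extra days.
Each full week contributes 5 weekdays (Mon–Fri): 10 × 5 = 50.
The 4 extra days are Monday, Tuesday, Wednesday, Thursday — 4 of them qualify.
Total: 50 + 4 = 54.
Holidays: June 8, 1999 (Tue); June 23, 1999 (Wed); July 6, 1999 (Tue); July 14, 1999 (Wed); July 18, 1999 (Sun); July 19, 1999 (Mon); July 23, 1999 (Fri).
6 of the 7 holidays fall on weekdays; the rest are weekends and were already excluded.
Business days: 54 − 6 = 48.

48 working days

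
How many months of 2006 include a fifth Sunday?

A month has five Sundays exactly when Sunday falls within its first (length − 28) days.
Jan: 31 days, starts Sun → 5 of Sun, Mon, Tue ✓
Feb: 28 days, starts Wed → 5 of (none)
Mar: 31 days, starts Wed → 5 of Wed, Thu, Fri
Apr: 30 days, starts Sat → 5 of Sat, Sun ✓
May: 31 days, starts Mon → 5 of Mon, Tue, Wed
Jun: 30 days, starts Thu → 5 of Thu, Fri
Jul: 31 days, starts Sat → 5 of Sat, Sun, Mon ✓
Aug: 31 days, starts Tue → 5 of Tue, Wed, Thu
Sep: 30 days, starts Fri → 5 of Fri, Sat
Oct: 31 days, starts Sun → 5 of Sun, Mon, Tue ✓
Nov: 30 days, starts Wed → 5 of Wed, Thu
Dec: 31 days, starts Fri → 5 of Fri, Sat, Sun ✓
Months with five Sundays: Jan, Apr, Jul, Oct, Dec.

5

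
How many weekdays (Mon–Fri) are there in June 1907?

1907-06-01 is a Saturday.
From 1907-06-01 to 1907-06-30 is 30 days inclusive.
30 = 7 × 4 + 2, so there are 4 full weeks plus 2 extra days.
Each full week contributes 5 weekdays (Mon–Fri): 4 × 5 = 20.
The 2 extra days are Saturday, Sunday — none qualify.
Total: 20 + 0 = 20.

20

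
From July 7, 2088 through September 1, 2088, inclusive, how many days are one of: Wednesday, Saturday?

17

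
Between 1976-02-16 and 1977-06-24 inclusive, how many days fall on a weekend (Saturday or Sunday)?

140

1976-02-16 is a Monday.
The range spans 495 days (inclusive of both endpoints).
495 = 7 × 70 + 5, so there are 70 full weeks plus 5 extra days.
Each full week contributes 2 weekend days (Sat, Sun): 70 × 2 = 140.
The 5 extra days are Mon, Tue, Wed, Thu, Fri — none qualify.
Total: 140 + 0 = 140.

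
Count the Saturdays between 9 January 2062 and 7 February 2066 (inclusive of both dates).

9 January 2062 is a Monday.
That's 1491 days from start to end, counting both.
1491 = 7 × 213, so the span is exactly 213 full weeks.
Each full week contributes one Saturday: 213 so far.

213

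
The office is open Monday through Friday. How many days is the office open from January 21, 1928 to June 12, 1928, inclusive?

January 21, 1928 is a Saturday.
The range spans 144 days (inclusive of both endpoints).
144 = 7 × 20 + 4, so there are 20 full weeks plus 4 extra days.
Each full week contributes 5 weekdays (Mon–Fri): 20 × 5 = 100.
The 4 extra days are Sat, Sun, Mon, Tue — 2 of them qualify.
Total: 100 + 2 = 102.

102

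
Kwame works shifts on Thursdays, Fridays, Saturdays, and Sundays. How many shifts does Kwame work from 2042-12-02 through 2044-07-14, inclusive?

2042-12-02 is a Tuesday.
From 2042-12-02 to 2044-07-14 is 591 days inclusive.
591 = 7 × 84 + 3, so there are 84 full weeks plus 3 extra days.
Each full week contributes 4 days from the set (Thu, Fri, Sat, Sun): 84 × 4 = 336.
The 3 extra days are Tuesday, Wednesday, Thursday — 1 of them qualifies.
Total: 336 + 1 = 337.

337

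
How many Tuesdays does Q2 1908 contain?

13

Apr 1, 1908 is a Wednesday.
That's 91 days from start to end, counting both.
91 = 7 × 13, so the span is exactly 13 full weeks.
Each full week contributes one Tuesday: 13 so far.
Total: 13.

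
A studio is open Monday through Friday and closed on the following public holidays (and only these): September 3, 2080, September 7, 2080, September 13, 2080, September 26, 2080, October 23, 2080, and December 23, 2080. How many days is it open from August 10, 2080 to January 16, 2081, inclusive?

109 working days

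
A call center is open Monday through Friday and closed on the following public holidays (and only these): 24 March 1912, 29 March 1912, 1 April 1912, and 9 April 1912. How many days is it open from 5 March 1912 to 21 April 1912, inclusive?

31

5 March 1912 is a Tuesday.
The range spans 48 days (inclusive of both endpoints).
48 = 7 × 6 + 6, so there are 6 full weeks plus 6 extra days.
Each full week contributes 5 weekdays (Mon–Fri): 6 × 5 = 30.
The 6 extra days are Tuesday, Wednesday, Thursday, Friday, Saturday, Sunday — 4 of them qualify.
Total: 30 + 4 = 34.
Holidays: 24 March 1912 (Sun); 29 March 1912 (Fri); 1 April 1912 (Mon); 9 April 1912 (Tue).
3 of the 4 holidays fall on weekdays; the rest are weekends and were already excluded.
Business days: 34 − 3 = 31.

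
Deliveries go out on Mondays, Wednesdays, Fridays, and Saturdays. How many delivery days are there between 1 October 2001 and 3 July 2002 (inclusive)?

1 October 2001 is a Monday.
The range spans 276 days (inclusive of both endpoints).
276 = 7 × 39 + 3, so there are 39 full weeks plus 3 extra days.
Each full week contributes 4 days from the set (Mon, Wed, Fri, Sat): 39 × 4 = 156.
The 3 extra days are Mon, Tue, Wed — 2 of them qualify.
Total: 156 + 2 = 158.

158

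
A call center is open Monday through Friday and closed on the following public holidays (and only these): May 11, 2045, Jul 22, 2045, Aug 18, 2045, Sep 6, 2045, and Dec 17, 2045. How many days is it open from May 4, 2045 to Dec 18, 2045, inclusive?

160

May 4, 2045 is a Thursday.
That's 229 days from start to end, counting both.
229 = 7 × 32 + 5, so there are 32 full weeks plus 5 extra days.
Each full week contributes 5 weekdays (Mon–Fri): 32 × 5 = 160.
The 5 extra days are Thu, Fri, Sat, Sun, Mon — 3 of them qualify.
Total: 160 + 3 = 163.
Holidays: May 11, 2045 (Thu); Jul 22, 2045 (Sat); Aug 18, 2045 (Fri); Sep 6, 2045 (Wed); Dec 17, 2045 (Sun).
3 of the 5 holidays fall on weekdays; the rest are weekends and were already excluded.
Business days: 163 − 3 = 160.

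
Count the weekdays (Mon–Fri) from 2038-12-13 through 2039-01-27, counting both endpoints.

2038-12-13 is a Monday.
The range spans 46 days (inclusive of both endpoints).
46 = 7 × 6 + 4, so there are 6 full weeks plus 4 extra days.
Each full week contributes 5 weekdays (Mon–Fri): 6 × 5 = 30.
The 4 extra days are Monday, Tuesday, Wednesday, Thursday — 4 of them qualify.
Total: 30 + 4 = 34.

34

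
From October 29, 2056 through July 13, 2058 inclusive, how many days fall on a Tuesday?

89 Tuesdays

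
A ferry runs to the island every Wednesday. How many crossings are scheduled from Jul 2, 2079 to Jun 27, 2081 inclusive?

Jul 2, 2079 is a Sunday.
That's 727 days from start to end, counting both.
727 = 7 × 103 + 6, so there are 103 full weeks plus 6 extra days.
Each full week contributes one Wednesday: 103 so far.
The 6 extra days are Sunday, Monday, Tuesday, Wednesday, Thursday, Friday — 1 of them qualifies.
Total: 103 + 1 = 104.

104 Wednesdays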